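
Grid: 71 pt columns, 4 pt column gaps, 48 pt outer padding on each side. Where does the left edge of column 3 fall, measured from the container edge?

198 pt

Column 3 starts at margin + 2·(column + gutter) = 48 + 2·75 = 198 pt.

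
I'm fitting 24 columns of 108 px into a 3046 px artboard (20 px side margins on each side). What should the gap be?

Inside the margins: 3046 − 40 = 3006 px.
Columns use 2592 px, leaving 414 px across 23 gaps = 18 px each.

18 px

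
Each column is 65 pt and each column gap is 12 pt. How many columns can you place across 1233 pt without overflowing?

16 columns

16 columns: 16·65 + 15·12 = 1220 pt ≤ 1233.
17 columns: 1297 pt > 1233. So 16.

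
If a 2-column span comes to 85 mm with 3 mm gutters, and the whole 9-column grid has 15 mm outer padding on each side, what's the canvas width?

423 mm

85 − 1·3 = 82; ÷2 gives c = 41 mm.
Canvas = 2·15 + 9·41 + 8·3 = 30 + 369 + 24 = 423 mm.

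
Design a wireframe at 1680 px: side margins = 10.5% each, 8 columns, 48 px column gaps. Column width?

Each margin = 10.5% of 1680 = 176.4 px; content = 1680 − 2·176.4 = 1327.2 px.
8 columns + 7 column gaps: 8c + 7·48 = 1327.2.
8c = 1327.2 − 336 = 991.2, so c = 123.9 px.

123.9 px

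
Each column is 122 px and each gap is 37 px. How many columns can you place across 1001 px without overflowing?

6 columns

6 columns: 6·122 + 5·37 = 917 px ≤ 1001.
7 columns: 1076 px > 1001. So 6.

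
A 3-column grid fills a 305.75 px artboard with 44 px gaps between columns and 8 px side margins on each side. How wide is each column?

Content width = 305.75 − 2·8 = 289.75 px.
3c + 2·44 = 289.75 → 3c = 201.75 → c = 67.25 px.

67.25 px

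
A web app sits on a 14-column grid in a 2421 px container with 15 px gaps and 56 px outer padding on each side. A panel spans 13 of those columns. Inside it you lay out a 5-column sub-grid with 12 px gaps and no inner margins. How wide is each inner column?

Outer content = 2421 − 2·56 = 2309 px.
14 columns + 13 gaps: 14c + 13·15 = 2309.
14c = 2309 − 195 = 2114, so c = 151 px.
13 columns plus 12 gaps: 1963 + 180 = 2143 px.
5d + 4·12 = 2143 → 5d = 2095 → d = 419 px.

419 px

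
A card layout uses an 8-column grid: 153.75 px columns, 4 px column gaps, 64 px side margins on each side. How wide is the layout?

Total width: 2·64 + 8·153.75 + 7·4 = 1386 px.

1386 px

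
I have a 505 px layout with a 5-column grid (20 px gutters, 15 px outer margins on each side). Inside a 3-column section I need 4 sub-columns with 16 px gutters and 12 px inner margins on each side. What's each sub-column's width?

51.25 px

Subtract both margins: 505 − 2·15 = 475 px.
475 − 4·20 = 395; ÷5 gives c = 79 px.
3-column span = 3·79 + 2·20 = 277 px.
Inner content = 277 − 2·12 = 253 px.
4 columns + 3 gutters: 4d + 3·16 = 253.
4d = 253 − 48 = 205, so d = 51.25 px.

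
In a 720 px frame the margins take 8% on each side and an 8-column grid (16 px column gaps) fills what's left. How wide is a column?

Each margin = 8% of 720 = 57.6 px; content = 720 − 2·57.6 = 604.8 px.
8c + 7·16 = 604.8 → 8c = 492.8 → c = 61.6 px.

61.6 px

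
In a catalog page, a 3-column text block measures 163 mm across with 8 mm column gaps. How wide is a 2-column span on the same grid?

106 mm

3 columns + 2 column gaps: 3c + 2·8 = 163.
3c = 163 − 16 = 147, so c = 49 mm.
Span of 2: 2·49 + 1·8 = 98 + 8 = 106 mm.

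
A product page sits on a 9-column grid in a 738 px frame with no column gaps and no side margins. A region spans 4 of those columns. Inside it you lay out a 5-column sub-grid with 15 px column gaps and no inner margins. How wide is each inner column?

738 / 9 = 82 px per column.
With no column gaps, 4 columns span 4·82 = 328 px.
5 columns + 4 column gaps: 5d + 4·15 = 328.
5d = 328 − 60 = 268, so d = 53.6 px.

53.6 px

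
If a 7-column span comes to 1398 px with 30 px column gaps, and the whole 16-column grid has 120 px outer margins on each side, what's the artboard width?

3474 px

Subtracting 6 column gaps of 30 leaves 1218 for 7 columns, so c = 174 px.
Total width: 2·120 + 16·174 + 15·30 = 3474 px.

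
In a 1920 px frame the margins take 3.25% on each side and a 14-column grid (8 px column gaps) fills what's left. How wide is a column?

Each margin = 3.25% of 1920 = 62.4 px; content = 1920 − 2·62.4 = 1795.2 px.
14c + 13·8 = 1795.2 → 14c = 1691.2 → c = 120.8 px.

120.8 px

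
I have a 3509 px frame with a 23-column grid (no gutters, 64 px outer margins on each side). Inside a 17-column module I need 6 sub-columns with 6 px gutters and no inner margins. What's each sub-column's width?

411.5 px

Inside the margins: 3509 − 128 = 3381 px.
23c = 3381 → c = 147 px.
With no gutters, 17 columns span 17·147 = 2499 px.
6d + 5·6 = 2499 → 6d = 2469 → d = 411.5 px.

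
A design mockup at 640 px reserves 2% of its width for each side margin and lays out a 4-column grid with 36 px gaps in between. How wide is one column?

640 × (1 − 2·2%) = 640 × 96% = 614.4 px for the columns.
Subtracting 3 gaps of 36 leaves 506.4 for 4 columns, so c = 126.6 px.

126.6 px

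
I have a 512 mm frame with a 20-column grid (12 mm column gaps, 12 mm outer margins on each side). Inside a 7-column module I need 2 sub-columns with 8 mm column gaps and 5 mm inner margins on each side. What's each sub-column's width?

Subtract both margins: 512 − 2·12 = 488 mm.
488 − 19·12 = 260; ÷20 gives c = 13 mm.
Span of 7: 7·13 + 6·12 = 91 + 72 = 163 mm.
Inner content = 163 − 2·5 = 153 mm.
2 columns + 1 column gap: 2d + 1·8 = 153.
2d = 153 − 8 = 145, so d = 72.5 mm.

72.5 mm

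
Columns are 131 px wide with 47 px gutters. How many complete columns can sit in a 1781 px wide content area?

k columns need k·131 + (k−1)·47 = k·178 − 47.
k·178 − 47 ≤ 1781 → k ≤ 1828 / 178 ≈ 10.27, so k = 10.

10 columns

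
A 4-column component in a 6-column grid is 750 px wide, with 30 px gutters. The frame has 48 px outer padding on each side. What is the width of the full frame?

1236 px

4c + 3·30 = 750 → 4c = 660 → c = 165 px.
Frame = 2·48 + 6·165 + 5·30 = 96 + 990 + 150 = 1236 px.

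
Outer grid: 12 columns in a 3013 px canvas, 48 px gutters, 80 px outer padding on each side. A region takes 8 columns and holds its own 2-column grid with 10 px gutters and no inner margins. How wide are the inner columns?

Take off 160 px of margins, leaving 2853 px.
2853 − 11·48 = 2325; ÷12 gives c = 193.75 px.
8 columns plus 7 gutters: 1550 + 336 = 1886 px.
1886 − 1·10 = 1876; ÷2 gives d = 938 px.

938 px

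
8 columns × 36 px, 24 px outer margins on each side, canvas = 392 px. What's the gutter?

Inside the margins: 392 − 48 = 344 px.
8 columns take 8·36 = 288 px; remaining 56 splits into 7 gutters.
g = 56 / 7 = 8 px.

8 px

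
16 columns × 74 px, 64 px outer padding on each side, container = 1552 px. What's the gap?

Take off 128 px of margins, leaving 1424 px.
16 columns take 16·74 = 1184 px; remaining 240 splits into 15 gaps.
g = 240 / 15 = 16 px.

16 px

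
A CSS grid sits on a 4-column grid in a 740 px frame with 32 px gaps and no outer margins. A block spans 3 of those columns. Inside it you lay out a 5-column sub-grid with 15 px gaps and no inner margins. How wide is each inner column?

4 columns + 3 gaps: 4c + 3·32 = 740.
4c = 740 − 96 = 644, so c = 161 px.
3 columns plus 2 gaps: 483 + 64 = 547 px.
Subtracting 4 gaps of 15 leaves 487 for 5 columns, so d = 97.4 px.

97.4 px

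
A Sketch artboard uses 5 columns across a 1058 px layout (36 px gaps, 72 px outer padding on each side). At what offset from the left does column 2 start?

Take off 144 px of margins, leaving 914 px.
5 columns + 4 gaps: 5c + 4·36 = 914.
5c = 914 − 144 = 770, so c = 154 px.
Each column+gutter stride is 190 px; 1 of them past the 72 px margin is 72 + 190 = 262 px.

262 px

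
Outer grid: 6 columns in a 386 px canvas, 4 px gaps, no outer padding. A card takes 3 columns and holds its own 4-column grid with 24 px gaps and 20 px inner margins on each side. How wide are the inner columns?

386 − 5·4 = 366; ÷6 gives c = 61 px.
Span of 3: 3·61 + 2·4 = 183 + 8 = 191 px.
Inner content = 191 − 2·20 = 151 px.
Subtracting 3 gaps of 24 leaves 79 for 4 columns, so d = 19.75 px.

19.75 px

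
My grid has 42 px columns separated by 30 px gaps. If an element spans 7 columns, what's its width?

474 px

7-column span = 7·42 + 6·30 = 474 px.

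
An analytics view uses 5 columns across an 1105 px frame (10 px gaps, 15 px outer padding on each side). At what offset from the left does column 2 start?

Content = 1105 − 2·15 = 1075 px.
5 columns + 4 gaps: 5c + 4·10 = 1075.
5c = 1075 − 40 = 1035, so c = 207 px.
Each column+gutter stride is 217 px; 1 of them past the 15 px margin is 15 + 217 = 232 px.

232 px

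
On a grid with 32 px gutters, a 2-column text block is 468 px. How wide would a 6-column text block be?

1468 px

2c + 1·32 = 468 → 2c = 436 → c = 218 px.
6-column span = 6·218 + 5·32 = 1468 px.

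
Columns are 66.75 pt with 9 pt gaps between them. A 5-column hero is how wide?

369.75 pt

5 columns plus 4 gaps: 333.75 + 36 = 369.75 pt.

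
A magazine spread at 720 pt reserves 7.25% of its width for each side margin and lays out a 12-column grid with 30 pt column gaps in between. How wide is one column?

23.8 pt

Margins: 7.25% × 720 = 52.2 pt each, so content = 720 − 104.4 = 615.6 pt.
Subtracting 11 column gaps of 30 leaves 285.6 for 12 columns, so c = 23.8 pt.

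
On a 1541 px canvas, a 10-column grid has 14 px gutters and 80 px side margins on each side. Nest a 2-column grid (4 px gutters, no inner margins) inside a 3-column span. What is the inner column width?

Take off 160 px of margins, leaving 1381 px.
10c + 9·14 = 1381 → 10c = 1255 → c = 125.5 px.
3 columns plus 2 gutters: 376.5 + 28 = 404.5 px.
404.5 − 1·4 = 400.5; ÷2 gives d = 200.25 px.

200.25 px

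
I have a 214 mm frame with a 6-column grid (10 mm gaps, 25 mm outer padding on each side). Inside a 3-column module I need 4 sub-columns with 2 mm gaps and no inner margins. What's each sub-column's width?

17.75 mm

Subtract both margins: 214 − 2·25 = 164 mm.
6 columns + 5 gaps: 6c + 5·10 = 164.
6c = 164 − 50 = 114, so c = 19 mm.
3-column span = 3·19 + 2·10 = 77 mm.
Subtracting 3 gaps of 2 leaves 71 for 4 columns, so d = 17.75 mm.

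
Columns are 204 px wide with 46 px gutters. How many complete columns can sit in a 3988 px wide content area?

16 columns

Each extra column adds 204 + 46 = 250 px.
(3988 + 46) / 250 = 16.14, so 16 columns fit.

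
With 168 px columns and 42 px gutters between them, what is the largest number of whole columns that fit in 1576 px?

k columns need k·168 + (k−1)·42 = k·210 − 42.
k·210 − 42 ≤ 1576 → k ≤ 1618 / 210 ≈ 7.70, so k = 7.

7 columns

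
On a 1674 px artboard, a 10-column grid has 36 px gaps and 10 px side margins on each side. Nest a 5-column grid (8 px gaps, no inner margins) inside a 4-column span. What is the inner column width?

Take off 20 px of margins, leaving 1654 px.
1654 − 9·36 = 1330; ÷10 gives c = 133 px.
4 columns plus 3 gaps: 532 + 108 = 640 px.
5 columns + 4 gaps: 5d + 4·8 = 640.
5d = 640 − 32 = 608, so d = 121.6 px.

121.6 px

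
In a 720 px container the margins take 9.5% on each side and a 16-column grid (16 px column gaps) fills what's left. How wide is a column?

21.45 px

720 × (1 − 2·9.5%) = 720 × 81% = 583.2 px for the columns.
Subtracting 15 column gaps of 16 leaves 343.2 for 16 columns, so c = 21.45 px.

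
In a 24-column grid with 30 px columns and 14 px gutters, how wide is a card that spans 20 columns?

866 px

Span of 20: 20·30 + 19·14 = 600 + 266 = 866 px.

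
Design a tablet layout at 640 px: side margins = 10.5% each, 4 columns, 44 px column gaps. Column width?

Each margin = 10.5% of 640 = 67.2 px; content = 640 − 2·67.2 = 505.6 px.
505.6 − 3·44 = 373.6; ÷4 gives c = 93.4 px.

93.4 px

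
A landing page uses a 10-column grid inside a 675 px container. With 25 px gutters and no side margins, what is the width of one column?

Subtracting 9 gutters of 25 leaves 450 for 10 columns, so c = 45 px.

45 px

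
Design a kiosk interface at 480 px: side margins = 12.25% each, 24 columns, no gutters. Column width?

15.1 px

480 × (1 − 2·12.25%) = 480 × 75.5% = 362.4 px for the columns.
With no gutters, each column is 362.4/24 = 15.1 px.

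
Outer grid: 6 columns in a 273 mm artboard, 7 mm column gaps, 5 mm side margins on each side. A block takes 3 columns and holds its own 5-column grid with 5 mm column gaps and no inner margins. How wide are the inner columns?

21.6 mm

Take off 10 mm of margins, leaving 263 mm.
6c + 5·7 = 263 → 6c = 228 → c = 38 mm.
3-column span = 3·38 + 2·7 = 128 mm.
5d + 4·5 = 128 → 5d = 108 → d = 21.6 mm.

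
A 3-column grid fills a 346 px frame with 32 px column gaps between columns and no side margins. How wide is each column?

Subtracting 2 column gaps of 32 leaves 282 for 3 columns, so c = 94 px.

94 px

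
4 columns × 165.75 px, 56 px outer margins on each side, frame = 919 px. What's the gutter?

Inside the margins: 919 − 112 = 807 px.
Columns use 663 px, leaving 144 px across 3 gutters = 48 px each.

48 px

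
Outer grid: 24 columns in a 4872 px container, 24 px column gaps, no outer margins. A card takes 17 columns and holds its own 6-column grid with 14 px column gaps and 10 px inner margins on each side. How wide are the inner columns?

559 px

4872 − 23·24 = 4320; ÷24 gives c = 180 px.
Span of 17: 17·180 + 16·24 = 3060 + 384 = 3444 px.
Inner content = 3444 − 2·10 = 3424 px.
Subtracting 5 column gaps of 14 leaves 3354 for 6 columns, so d = 559 px.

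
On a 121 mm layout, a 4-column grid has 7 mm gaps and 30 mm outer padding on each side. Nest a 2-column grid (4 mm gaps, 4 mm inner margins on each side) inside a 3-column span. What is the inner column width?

16 mm

Subtract both margins: 121 − 2·30 = 61 mm.
Subtracting 3 gaps of 7 leaves 40 for 4 columns, so c = 10 mm.
3 columns plus 2 gaps: 30 + 14 = 44 mm.
Inner content = 44 − 2·4 = 36 mm.
36 − 1·4 = 32; ÷2 gives d = 16 mm.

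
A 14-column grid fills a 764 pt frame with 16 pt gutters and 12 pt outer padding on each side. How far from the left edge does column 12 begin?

606 pt

Inside the margins: 764 − 24 = 740 pt.
740 − 13·16 = 532; ÷14 gives c = 38 pt.
Column 12 starts at margin + 11·(column + gutter) = 12 + 11·54 = 606 pt.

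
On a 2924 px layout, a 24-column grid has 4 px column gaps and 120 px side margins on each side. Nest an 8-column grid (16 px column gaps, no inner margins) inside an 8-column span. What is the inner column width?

Take off 240 px of margins, leaving 2684 px.
24c + 23·4 = 2684 → 24c = 2592 → c = 108 px.
Span of 8: 8·108 + 7·4 = 864 + 28 = 892 px.
8d + 7·16 = 892 → 8d = 780 → d = 97.5 px.

97.5 px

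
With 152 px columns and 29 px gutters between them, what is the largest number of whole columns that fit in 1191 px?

k columns need k·152 + (k−1)·29 = k·181 − 29.
k·181 − 29 ≤ 1191 → k ≤ 1220 / 181 ≈ 6.74, so k = 6.

6 columns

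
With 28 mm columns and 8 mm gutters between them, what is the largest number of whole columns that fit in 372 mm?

10 columns: 10·28 + 9·8 = 352 mm ≤ 372.
11 columns: 388 mm > 372. So 10.

10 columns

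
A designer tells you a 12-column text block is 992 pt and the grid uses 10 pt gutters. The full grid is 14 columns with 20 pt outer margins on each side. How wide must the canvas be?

1199 pt

12c + 11·10 = 992 → 12c = 882 → c = 73.5 pt.
Adding margins, columns and gutters: 40 + 1029 + 130 = 1199 pt.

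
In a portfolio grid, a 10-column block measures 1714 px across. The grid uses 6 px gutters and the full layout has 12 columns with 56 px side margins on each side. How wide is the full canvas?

2170 px

10 columns + 9 gutters: 10c + 9·6 = 1714.
10c = 1714 − 54 = 1660, so c = 166 px.
Total width: 2·56 + 12·166 + 11·6 = 2170 px.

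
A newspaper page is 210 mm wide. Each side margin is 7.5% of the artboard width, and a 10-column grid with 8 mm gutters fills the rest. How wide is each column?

Each margin = 7.5% of 210 = 15.75 mm; content = 210 − 2·15.75 = 178.5 mm.
10 columns + 9 gutters: 10c + 9·8 = 178.5.
10c = 178.5 − 72 = 106.5, so c = 10.65 mm.

10.65 mm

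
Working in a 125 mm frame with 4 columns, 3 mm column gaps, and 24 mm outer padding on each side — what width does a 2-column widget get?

37 mm

Content width = 125 − 2·24 = 77 mm.
4 columns + 3 column gaps: 4c + 3·3 = 77.
4c = 77 − 9 = 68, so c = 17 mm.
2 columns plus 1 column gap: 34 + 3 = 37 mm.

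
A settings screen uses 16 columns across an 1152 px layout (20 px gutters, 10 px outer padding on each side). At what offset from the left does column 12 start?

Inside the margins: 1152 − 20 = 1132 px.
16 columns + 15 gutters: 16c + 15·20 = 1132.
16c = 1132 − 300 = 832, so c = 52 px.
Each column+gutter stride is 72 px; 11 of them past the 10 px margin is 10 + 792 = 802 px.

802 px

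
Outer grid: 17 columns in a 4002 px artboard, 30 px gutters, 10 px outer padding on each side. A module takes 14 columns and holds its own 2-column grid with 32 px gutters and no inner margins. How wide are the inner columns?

1621 px

Take off 20 px of margins, leaving 3982 px.
17c + 16·30 = 3982 → 17c = 3502 → c = 206 px.
Span of 14: 14·206 + 13·30 = 2884 + 390 = 3274 px.
3274 − 1·32 = 3242; ÷2 gives d = 1621 px.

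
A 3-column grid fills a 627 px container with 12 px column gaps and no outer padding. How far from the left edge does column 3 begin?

Subtracting 2 column gaps of 12 leaves 603 for 3 columns, so c = 201 px.
Each column+gutter stride is 213 px; with no margin, 2 of them is 426 px.

426 px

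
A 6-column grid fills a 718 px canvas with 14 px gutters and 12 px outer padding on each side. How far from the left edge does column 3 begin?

Subtract both margins: 718 − 2·12 = 694 px.
6 columns + 5 gutters: 6c + 5·14 = 694.
6c = 694 − 70 = 624, so c = 104 px.
Each column+gutter stride is 118 px; 2 of them past the 12 px margin is 12 + 236 = 248 px.

248 px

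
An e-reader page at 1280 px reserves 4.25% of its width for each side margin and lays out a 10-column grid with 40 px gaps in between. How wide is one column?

1280 × (1 − 2·4.25%) = 1280 × 91.5% = 1171.2 px for the columns.
1171.2 − 9·40 = 811.2; ÷10 gives c = 81.12 px.

81.12 px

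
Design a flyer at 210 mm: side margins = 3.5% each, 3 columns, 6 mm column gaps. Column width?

Each margin = 3.5% of 210 = 7.35 mm; content = 210 − 2·7.35 = 195.3 mm.
Subtracting 2 column gaps of 6 leaves 183.3 for 3 columns, so c = 61.1 mm.

61.1 mm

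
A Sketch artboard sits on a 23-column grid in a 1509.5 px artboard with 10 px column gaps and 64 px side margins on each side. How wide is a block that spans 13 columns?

776.5 px

Content width = 1509.5 − 2·64 = 1381.5 px.
23c + 22·10 = 1381.5 → 23c = 1161.5 → c = 50.5 px.
Span of 13: 13·50.5 + 12·10 = 656.5 + 120 = 776.5 px.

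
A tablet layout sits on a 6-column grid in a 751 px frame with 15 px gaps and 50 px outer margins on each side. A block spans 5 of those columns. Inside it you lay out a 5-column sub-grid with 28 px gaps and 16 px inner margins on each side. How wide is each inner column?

79.2 px

Outer content = 751 − 2·50 = 651 px.
6c + 5·15 = 651 → 6c = 576 → c = 96 px.
Span of 5: 5·96 + 4·15 = 480 + 60 = 540 px.
Inner content = 540 − 2·16 = 508 px.
508 − 4·28 = 396; ÷5 gives d = 79.2 px.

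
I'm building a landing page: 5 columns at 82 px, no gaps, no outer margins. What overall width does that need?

410 px

Artboard = 5·82 = 410 = 410 px.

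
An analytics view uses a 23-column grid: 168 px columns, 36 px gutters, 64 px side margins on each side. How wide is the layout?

4784 px

Layout = 2·64 + 23·168 + 22·36 = 128 + 3864 + 792 = 4784 px.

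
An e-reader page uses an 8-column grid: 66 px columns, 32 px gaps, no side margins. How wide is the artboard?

752 px

Artboard = 8·66 + 7·32 = 528 + 224 = 752 px.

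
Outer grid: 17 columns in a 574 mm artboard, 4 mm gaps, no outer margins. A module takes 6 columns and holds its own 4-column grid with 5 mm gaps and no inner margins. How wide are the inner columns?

46.25 mm

Subtracting 16 gaps of 4 leaves 510 for 17 columns, so c = 30 mm.
6 columns plus 5 gaps: 180 + 20 = 200 mm.
200 − 3·5 = 185; ÷4 gives d = 46.25 mm.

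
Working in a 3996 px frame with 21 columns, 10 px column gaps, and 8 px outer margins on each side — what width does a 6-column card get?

Take off 16 px of margins, leaving 3980 px.
Subtracting 20 column gaps of 10 leaves 3780 for 21 columns, so c = 180 px.
6 columns plus 5 column gaps: 1080 + 50 = 1130 px.

1130 px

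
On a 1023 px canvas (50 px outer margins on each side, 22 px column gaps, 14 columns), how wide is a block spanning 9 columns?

Take off 100 px of margins, leaving 923 px.
14c + 13·22 = 923 → 14c = 637 → c = 45.5 px.
Span of 9: 9·45.5 + 8·22 = 409.5 + 176 = 585.5 px.

585.5 px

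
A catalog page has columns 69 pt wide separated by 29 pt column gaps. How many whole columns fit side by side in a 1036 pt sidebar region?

Each extra column adds 69 + 29 = 98 pt.
(1036 + 29) / 98 = 10.87, so 10 columns fit.

10 columns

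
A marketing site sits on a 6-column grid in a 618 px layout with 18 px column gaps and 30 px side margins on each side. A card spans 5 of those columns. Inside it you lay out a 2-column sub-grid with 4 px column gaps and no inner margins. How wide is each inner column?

229 px

Subtract both margins: 618 − 2·30 = 558 px.
6c + 5·18 = 558 → 6c = 468 → c = 78 px.
Span of 5: 5·78 + 4·18 = 390 + 72 = 462 px.
2 columns + 1 column gap: 2d + 1·4 = 462.
2d = 462 − 4 = 458, so d = 229 px.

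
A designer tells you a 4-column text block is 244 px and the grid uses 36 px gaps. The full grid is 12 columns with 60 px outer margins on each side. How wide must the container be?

924 px

4c + 3·36 = 244 → 4c = 136 → c = 34 px.
Adding margins, columns and gutters: 120 + 408 + 396 = 924 px.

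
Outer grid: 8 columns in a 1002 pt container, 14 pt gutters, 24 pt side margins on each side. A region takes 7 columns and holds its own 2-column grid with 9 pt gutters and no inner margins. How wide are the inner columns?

Inside the margins: 1002 − 48 = 954 pt.
8c + 7·14 = 954 → 8c = 856 → c = 107 pt.
7-column span = 7·107 + 6·14 = 833 pt.
2 columns + 1 gutter: 2d + 1·9 = 833.
2d = 833 − 9 = 824, so d = 412 pt.

412 pt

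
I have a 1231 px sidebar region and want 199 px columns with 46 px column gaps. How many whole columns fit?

5 columns

5 columns: 5·199 + 4·46 = 1179 px ≤ 1231.
6 columns: 1424 px > 1231. So 5.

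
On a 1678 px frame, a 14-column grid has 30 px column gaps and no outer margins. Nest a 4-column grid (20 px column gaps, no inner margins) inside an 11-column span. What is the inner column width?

Subtracting 13 column gaps of 30 leaves 1288 for 14 columns, so c = 92 px.
11-column span = 11·92 + 10·30 = 1312 px.
4 columns + 3 column gaps: 4d + 3·20 = 1312.
4d = 1312 − 60 = 1252, so d = 313 px.

313 px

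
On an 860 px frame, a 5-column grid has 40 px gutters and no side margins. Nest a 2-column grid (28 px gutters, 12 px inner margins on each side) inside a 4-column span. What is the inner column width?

314 px

Subtracting 4 gutters of 40 leaves 700 for 5 columns, so c = 140 px.
4-column span = 4·140 + 3·40 = 680 px.
Inner content = 680 − 2·12 = 656 px.
656 − 1·28 = 628; ÷2 gives d = 314 px.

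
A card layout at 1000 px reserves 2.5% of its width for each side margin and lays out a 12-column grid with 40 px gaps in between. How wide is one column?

42.5 px

Margins: 2.5% × 1000 = 25 px each, so content = 1000 − 50 = 950 px.
12 columns + 11 gaps: 12c + 11·40 = 950.
12c = 950 − 440 = 510, so c = 42.5 px.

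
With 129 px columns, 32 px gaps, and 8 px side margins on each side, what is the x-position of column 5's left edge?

Before column 5: the margin + 4 columns + 4 gaps.
Offset = 8 + 4·(129 + 32) = 8 + 644 = 652 px.

652 px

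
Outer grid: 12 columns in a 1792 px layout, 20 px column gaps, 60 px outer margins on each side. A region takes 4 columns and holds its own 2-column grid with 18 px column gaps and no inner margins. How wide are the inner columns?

Subtract both margins: 1792 − 2·60 = 1672 px.
Subtracting 11 column gaps of 20 leaves 1452 for 12 columns, so c = 121 px.
Span of 4: 4·121 + 3·20 = 484 + 60 = 544 px.
Subtracting 1 column gap of 18 leaves 526 for 2 columns, so d = 263 px.

263 px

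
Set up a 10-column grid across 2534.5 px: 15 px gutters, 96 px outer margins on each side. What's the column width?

Take off 192 px of margins, leaving 2342.5 px.
10c + 9·15 = 2342.5 → 10c = 2207.5 → c = 220.75 px.

220.75 px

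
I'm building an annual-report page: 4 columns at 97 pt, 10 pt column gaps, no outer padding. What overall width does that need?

418 pt

Frame = 4·97 + 3·10 = 388 + 30 = 418 pt.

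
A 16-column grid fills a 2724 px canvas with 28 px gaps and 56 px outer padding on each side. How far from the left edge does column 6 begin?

Take off 112 px of margins, leaving 2612 px.
16c + 15·28 = 2612 → 16c = 2192 → c = 137 px.
Each column+gutter stride is 165 px; 5 of them past the 56 px margin is 56 + 825 = 881 px.

881 px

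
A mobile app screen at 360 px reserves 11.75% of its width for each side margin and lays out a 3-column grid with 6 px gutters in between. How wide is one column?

Margins: 11.75% × 360 = 42.3 px each, so content = 360 − 84.6 = 275.4 px.
275.4 − 2·6 = 263.4; ÷3 gives c = 87.8 px.

87.8 px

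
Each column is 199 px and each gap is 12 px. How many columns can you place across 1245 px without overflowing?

Each extra column adds 199 + 12 = 211 px.
(1245 + 12) / 211 = 5.96, so 5 columns fit.

5 columns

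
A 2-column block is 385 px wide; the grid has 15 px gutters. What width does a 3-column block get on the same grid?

585 px

2 columns + 1 gutter: 2c + 1·15 = 385.
2c = 385 − 15 = 370, so c = 185 px.
Span of 3: 3·185 + 2·15 = 555 + 30 = 585 px.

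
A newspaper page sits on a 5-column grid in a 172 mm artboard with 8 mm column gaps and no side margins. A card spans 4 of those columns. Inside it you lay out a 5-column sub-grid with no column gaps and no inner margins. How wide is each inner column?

27.2 mm

5 columns + 4 column gaps: 5c + 4·8 = 172.
5c = 172 − 32 = 140, so c = 28 mm.
Span of 4: 4·28 + 3·8 = 112 + 24 = 136 mm.
5d = 136 → d = 27.2 mm.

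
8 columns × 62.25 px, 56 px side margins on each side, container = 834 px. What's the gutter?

32 px

Inside the margins: 834 − 112 = 722 px.
8·62.25 + 7g = 722 → 7g = 224 → g = 32 px.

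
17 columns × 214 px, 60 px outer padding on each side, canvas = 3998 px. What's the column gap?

Content width = 3998 − 2·60 = 3878 px.
Columns use 3638 px, leaving 240 px across 16 column gaps = 15 px each.

15 px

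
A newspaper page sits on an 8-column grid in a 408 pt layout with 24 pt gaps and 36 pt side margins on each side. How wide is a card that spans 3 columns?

111 pt

Subtract both margins: 408 − 2·36 = 336 pt.
8c + 7·24 = 336 → 8c = 168 → c = 21 pt.
3-column span = 3·21 + 2·24 = 111 pt.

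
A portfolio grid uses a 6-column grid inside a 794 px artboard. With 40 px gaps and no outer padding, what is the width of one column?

6 columns + 5 gaps: 6c + 5·40 = 794.
6c = 794 − 200 = 594, so c = 99 px.

99 px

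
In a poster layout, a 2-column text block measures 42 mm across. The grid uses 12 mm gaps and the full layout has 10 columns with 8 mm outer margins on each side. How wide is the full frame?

42 − 1·12 = 30; ÷2 gives c = 15 mm.
Adding margins, columns and gutters: 16 + 150 + 108 = 274 mm.

274 mm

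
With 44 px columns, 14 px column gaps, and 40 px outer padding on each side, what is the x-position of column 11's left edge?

Before column 11: the margin + 10 columns + 10 column gaps.
Offset = 40 + 10·(44 + 14) = 40 + 580 = 620 px.

620 px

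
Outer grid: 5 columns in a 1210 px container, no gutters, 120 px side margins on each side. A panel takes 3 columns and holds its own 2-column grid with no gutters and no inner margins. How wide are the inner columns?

Inside the margins: 1210 − 240 = 970 px.
970 / 5 = 194 px per column.
With no gutters, 3 columns span 3·194 = 582 px.
With no gutters, each column is 582/2 = 291 px.

291 px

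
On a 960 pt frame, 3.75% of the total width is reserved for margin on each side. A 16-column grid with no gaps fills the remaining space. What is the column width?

55.5 pt

Each margin = 3.75% of 960 = 36 pt; content = 960 − 2·36 = 888 pt.
With no gaps, each column is 888/16 = 55.5 pt.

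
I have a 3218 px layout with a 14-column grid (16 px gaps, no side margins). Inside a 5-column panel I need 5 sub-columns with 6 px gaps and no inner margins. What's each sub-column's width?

14 columns + 13 gaps: 14c + 13·16 = 3218.
14c = 3218 − 208 = 3010, so c = 215 px.
Span of 5: 5·215 + 4·16 = 1075 + 64 = 1139 px.
5 columns + 4 gaps: 5d + 4·6 = 1139.
5d = 1139 − 24 = 1115, so d = 223 px.

223 px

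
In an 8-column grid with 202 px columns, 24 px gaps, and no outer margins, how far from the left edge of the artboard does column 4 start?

No margin, so column 4 starts at 3·(column + gutter) = 3·226 = 678 px.

678 px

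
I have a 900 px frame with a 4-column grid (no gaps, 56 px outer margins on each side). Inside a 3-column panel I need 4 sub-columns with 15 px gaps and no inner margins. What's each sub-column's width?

136.5 px

Take off 112 px of margins, leaving 788 px.
788 / 4 = 197 px per column.
3-column span = 3·197 = 591 px.
4 columns + 3 gaps: 4d + 3·15 = 591.
4d = 591 − 45 = 546, so d = 136.5 px.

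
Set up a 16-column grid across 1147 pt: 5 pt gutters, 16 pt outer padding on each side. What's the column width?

Inside the margins: 1147 − 32 = 1115 pt.
16 columns + 15 gutters: 16c + 15·5 = 1115.
16c = 1115 − 75 = 1040, so c = 65 pt.

65 pt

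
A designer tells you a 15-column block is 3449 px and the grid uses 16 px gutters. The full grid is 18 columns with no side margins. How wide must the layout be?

Subtracting 14 gutters of 16 leaves 3225 for 15 columns, so c = 215 px.
Total width: 18·215 + 17·16 = 4142 px.

4142 px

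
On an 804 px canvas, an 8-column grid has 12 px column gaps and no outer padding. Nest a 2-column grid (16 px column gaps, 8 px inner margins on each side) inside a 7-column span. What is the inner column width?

335 px

8 columns + 7 column gaps: 8c + 7·12 = 804.
8c = 804 − 84 = 720, so c = 90 px.
7 columns plus 6 column gaps: 630 + 72 = 702 px.
Inner content = 702 − 2·8 = 686 px.
686 − 1·16 = 670; ÷2 gives d = 335 px.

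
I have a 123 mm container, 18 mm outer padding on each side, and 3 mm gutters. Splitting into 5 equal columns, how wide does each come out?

Take off 36 mm of margins, leaving 87 mm.
5 columns + 4 gutters: 5c + 4·3 = 87.
5c = 87 − 12 = 75, so c = 15 mm.

15 mm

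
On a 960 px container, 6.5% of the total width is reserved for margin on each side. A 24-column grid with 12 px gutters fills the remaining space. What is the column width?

960 × (1 − 2·6.5%) = 960 × 87% = 835.2 px for the columns.
Subtracting 23 gutters of 12 leaves 559.2 for 24 columns, so c = 23.3 px.

23.3 px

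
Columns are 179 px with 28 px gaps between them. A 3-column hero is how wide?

3-column span = 3·179 + 2·28 = 593 px.

593 px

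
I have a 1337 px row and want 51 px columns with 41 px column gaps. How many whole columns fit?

14 columns

14 columns: 14·51 + 13·41 = 1247 px ≤ 1337.
15 columns: 1339 px > 1337. So 14.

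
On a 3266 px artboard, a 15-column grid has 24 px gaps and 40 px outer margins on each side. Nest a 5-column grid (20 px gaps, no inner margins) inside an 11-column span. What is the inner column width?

Take off 80 px of margins, leaving 3186 px.
3186 − 14·24 = 2850; ÷15 gives c = 190 px.
11 columns plus 10 gaps: 2090 + 240 = 2330 px.
5d + 4·20 = 2330 → 5d = 2250 → d = 450 px.

450 px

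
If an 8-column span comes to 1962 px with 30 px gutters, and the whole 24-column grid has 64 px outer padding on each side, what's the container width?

8 columns + 7 gutters: 8c + 7·30 = 1962.
8c = 1962 − 210 = 1752, so c = 219 px.
Total width: 2·64 + 24·219 + 23·30 = 6074 px.

6074 px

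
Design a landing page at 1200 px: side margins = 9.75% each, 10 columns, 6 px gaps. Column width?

91.2 px

Margins: 9.75% × 1200 = 117 px each, so content = 1200 − 234 = 966 px.
10c + 9·6 = 966 → 10c = 912 → c = 91.2 px.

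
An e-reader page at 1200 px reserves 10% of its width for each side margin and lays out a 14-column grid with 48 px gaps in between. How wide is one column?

Each margin = 10% of 1200 = 120 px; content = 1200 − 2·120 = 960 px.
Subtracting 13 gaps of 48 leaves 336 for 14 columns, so c = 24 px.

24 px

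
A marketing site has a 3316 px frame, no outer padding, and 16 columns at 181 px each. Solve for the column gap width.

Columns use 2896 px, leaving 420 px across 15 column gaps = 28 px each.

28 px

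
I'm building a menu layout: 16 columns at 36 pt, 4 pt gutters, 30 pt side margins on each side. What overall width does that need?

696 pt

Adding margins, columns and gutters: 60 + 576 + 60 = 696 pt.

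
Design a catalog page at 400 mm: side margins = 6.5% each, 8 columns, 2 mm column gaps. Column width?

41.75 mm

Each margin = 6.5% of 400 = 26 mm; content = 400 − 2·26 = 348 mm.
8c + 7·2 = 348 → 8c = 334 → c = 41.75 mm.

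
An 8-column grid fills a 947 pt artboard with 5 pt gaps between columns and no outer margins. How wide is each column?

Subtracting 7 gaps of 5 leaves 912 for 8 columns, so c = 114 pt.

114 pt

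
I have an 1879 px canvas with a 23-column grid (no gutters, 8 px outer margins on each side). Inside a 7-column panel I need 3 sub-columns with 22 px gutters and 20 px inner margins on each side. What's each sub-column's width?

Subtract both margins: 1879 − 2·8 = 1863 px.
With no gutters, each column is 1863/23 = 81 px.
With no gutters, 7 columns span 7·81 = 567 px.
Inner content = 567 − 2·20 = 527 px.
Subtracting 2 gutters of 22 leaves 483 for 3 columns, so d = 161 px.

161 px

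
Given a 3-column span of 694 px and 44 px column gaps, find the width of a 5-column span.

3 columns + 2 column gaps: 3c + 2·44 = 694.
3c = 694 − 88 = 606, so c = 202 px.
5 columns plus 4 column gaps: 1010 + 176 = 1186 px.

1186 px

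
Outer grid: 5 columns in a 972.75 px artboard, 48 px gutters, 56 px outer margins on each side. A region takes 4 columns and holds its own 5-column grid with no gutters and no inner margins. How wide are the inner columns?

135.8 px

Subtract both margins: 972.75 − 2·56 = 860.75 px.
5c + 4·48 = 860.75 → 5c = 668.75 → c = 133.75 px.
Span of 4: 4·133.75 + 3·48 = 535 + 144 = 679 px.
679 / 5 = 135.8 px per column.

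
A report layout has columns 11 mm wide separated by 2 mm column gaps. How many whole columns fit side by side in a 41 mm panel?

3 columns

k columns need k·11 + (k−1)·2 = k·13 − 2.
k·13 − 2 ≤ 41 → k ≤ 43 / 13 ≈ 3.31, so k = 3.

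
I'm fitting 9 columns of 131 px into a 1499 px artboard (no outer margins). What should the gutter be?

40 px

9 columns take 9·131 = 1179 px; remaining 320 splits into 8 gutters.
g = 320 / 8 = 40 px.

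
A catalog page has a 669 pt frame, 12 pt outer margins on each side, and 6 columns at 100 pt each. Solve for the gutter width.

9 pt

Inside the margins: 669 − 24 = 645 pt.
Columns use 600 pt, leaving 45 pt across 5 gutters = 9 pt each.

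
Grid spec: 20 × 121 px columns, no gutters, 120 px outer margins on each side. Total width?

Summing: 240 + 2420 = 2660 px.

2660 px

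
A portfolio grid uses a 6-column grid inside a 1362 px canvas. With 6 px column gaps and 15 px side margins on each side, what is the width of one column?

Take off 30 px of margins, leaving 1332 px.
Subtracting 5 column gaps of 6 leaves 1302 for 6 columns, so c = 217 px.

217 px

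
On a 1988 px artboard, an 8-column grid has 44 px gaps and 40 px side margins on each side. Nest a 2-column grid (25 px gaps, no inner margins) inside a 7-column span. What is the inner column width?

819.5 px

Take off 80 px of margins, leaving 1908 px.
1908 − 7·44 = 1600; ÷8 gives c = 200 px.
7 columns plus 6 gaps: 1400 + 264 = 1664 px.
2 columns + 1 gap: 2d + 1·25 = 1664.
2d = 1664 − 25 = 1639, so d = 819.5 px.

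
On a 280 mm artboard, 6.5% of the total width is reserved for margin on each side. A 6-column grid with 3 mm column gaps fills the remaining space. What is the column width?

38.1 mm

Each margin = 6.5% of 280 = 18.2 mm; content = 280 − 2·18.2 = 243.6 mm.
6 columns + 5 column gaps: 6c + 5·3 = 243.6.
6c = 243.6 − 15 = 228.6, so c = 38.1 mm.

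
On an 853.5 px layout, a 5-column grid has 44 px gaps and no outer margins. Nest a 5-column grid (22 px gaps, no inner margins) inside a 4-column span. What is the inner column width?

117.2 px

5c + 4·44 = 853.5 → 5c = 677.5 → c = 135.5 px.
4 columns plus 3 gaps: 542 + 132 = 674 px.
5d + 4·22 = 674 → 5d = 586 → d = 117.2 px.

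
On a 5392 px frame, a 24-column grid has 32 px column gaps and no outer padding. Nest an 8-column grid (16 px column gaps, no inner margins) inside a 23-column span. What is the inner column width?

631.75 px

Subtracting 23 column gaps of 32 leaves 4656 for 24 columns, so c = 194 px.
Span of 23: 23·194 + 22·32 = 4462 + 704 = 5166 px.
8d + 7·16 = 5166 → 8d = 5054 → d = 631.75 px.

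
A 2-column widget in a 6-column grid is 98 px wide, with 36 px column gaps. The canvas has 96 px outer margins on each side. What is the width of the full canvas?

558 px

Subtracting 1 column gap of 36 leaves 62 for 2 columns, so c = 31 px.
Adding margins, columns and gutters: 192 + 186 + 180 = 558 px.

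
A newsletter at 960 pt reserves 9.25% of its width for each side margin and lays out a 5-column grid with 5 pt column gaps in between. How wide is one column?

152.48 pt

960 × (1 − 2·9.25%) = 960 × 81.5% = 782.4 pt for the columns.
782.4 − 4·5 = 762.4; ÷5 gives c = 152.48 pt.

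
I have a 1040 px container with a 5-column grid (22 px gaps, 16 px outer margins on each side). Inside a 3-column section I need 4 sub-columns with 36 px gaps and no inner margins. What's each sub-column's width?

122 px

Take off 32 px of margins, leaving 1008 px.
Subtracting 4 gaps of 22 leaves 920 for 5 columns, so c = 184 px.
3 columns plus 2 gaps: 552 + 44 = 596 px.
4d + 3·36 = 596 → 4d = 488 → d = 122 px.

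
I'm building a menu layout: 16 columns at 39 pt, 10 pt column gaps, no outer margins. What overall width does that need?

Total width: 16·39 + 15·10 = 774 pt.

774 pt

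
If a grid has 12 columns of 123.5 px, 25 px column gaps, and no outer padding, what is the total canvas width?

Total width: 12·123.5 + 11·25 = 1757 px.

1757 px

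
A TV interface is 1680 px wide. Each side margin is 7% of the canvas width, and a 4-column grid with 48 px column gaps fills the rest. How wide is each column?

325.2 px

Margins: 7% × 1680 = 117.6 px each, so content = 1680 − 235.2 = 1444.8 px.
Subtracting 3 column gaps of 48 leaves 1300.8 for 4 columns, so c = 325.2 px.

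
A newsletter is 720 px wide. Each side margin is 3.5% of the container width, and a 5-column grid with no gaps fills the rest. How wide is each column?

133.92 px

Each margin = 3.5% of 720 = 25.2 px; content = 720 − 2·25.2 = 669.6 px.
5c = 669.6 → c = 133.92 px.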